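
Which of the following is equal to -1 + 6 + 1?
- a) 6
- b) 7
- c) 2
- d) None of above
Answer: a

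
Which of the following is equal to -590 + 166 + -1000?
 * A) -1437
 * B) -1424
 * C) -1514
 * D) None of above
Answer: B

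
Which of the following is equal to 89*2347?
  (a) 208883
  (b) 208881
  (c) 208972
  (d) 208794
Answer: a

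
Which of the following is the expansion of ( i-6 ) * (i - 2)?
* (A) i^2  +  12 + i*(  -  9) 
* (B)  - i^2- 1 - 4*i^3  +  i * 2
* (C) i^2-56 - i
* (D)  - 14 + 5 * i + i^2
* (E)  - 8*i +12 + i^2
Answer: E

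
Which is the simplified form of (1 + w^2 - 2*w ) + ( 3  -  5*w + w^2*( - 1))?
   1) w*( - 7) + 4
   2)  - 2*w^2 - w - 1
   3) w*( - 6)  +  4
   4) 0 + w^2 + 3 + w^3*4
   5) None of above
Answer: 1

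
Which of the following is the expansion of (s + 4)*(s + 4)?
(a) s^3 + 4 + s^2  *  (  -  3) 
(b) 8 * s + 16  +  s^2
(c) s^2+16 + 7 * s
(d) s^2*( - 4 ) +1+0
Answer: b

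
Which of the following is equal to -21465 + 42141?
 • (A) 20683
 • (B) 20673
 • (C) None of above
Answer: C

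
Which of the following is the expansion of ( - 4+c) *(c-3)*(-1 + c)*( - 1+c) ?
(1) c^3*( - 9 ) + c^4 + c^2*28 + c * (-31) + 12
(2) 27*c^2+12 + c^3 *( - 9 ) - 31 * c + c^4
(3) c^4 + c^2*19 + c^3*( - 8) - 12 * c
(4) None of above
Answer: 2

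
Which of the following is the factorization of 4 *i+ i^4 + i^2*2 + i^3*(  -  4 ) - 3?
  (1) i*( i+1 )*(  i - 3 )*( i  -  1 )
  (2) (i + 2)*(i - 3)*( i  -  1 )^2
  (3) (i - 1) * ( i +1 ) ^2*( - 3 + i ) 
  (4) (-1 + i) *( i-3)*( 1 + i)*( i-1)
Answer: 4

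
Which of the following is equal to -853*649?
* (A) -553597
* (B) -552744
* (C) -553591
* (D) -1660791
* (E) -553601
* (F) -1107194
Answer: A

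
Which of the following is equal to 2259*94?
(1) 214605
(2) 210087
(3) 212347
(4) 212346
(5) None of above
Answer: 4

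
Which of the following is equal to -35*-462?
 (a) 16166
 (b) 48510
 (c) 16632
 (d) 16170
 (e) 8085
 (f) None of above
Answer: d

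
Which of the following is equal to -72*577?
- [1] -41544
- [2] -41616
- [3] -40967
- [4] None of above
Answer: 1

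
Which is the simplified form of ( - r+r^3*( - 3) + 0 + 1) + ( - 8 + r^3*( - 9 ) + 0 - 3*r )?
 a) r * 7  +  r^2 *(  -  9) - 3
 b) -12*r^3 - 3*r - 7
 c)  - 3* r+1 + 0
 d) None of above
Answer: d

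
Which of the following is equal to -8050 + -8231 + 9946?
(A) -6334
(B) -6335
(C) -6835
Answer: B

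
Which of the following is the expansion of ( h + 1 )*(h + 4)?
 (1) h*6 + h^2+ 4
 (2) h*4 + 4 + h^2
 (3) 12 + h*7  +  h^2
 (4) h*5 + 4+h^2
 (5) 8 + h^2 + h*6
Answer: 4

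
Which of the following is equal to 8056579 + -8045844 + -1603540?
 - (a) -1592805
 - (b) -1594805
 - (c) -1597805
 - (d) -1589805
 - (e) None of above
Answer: a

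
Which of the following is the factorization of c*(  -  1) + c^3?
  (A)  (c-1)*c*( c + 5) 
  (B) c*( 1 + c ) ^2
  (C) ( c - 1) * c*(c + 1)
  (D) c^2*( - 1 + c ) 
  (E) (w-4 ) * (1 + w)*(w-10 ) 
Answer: C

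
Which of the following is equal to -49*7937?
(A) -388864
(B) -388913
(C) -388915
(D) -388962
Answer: B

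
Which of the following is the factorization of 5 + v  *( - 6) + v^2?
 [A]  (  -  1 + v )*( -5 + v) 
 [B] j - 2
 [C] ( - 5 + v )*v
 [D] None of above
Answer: A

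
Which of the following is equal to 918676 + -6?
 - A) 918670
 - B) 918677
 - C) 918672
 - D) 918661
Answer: A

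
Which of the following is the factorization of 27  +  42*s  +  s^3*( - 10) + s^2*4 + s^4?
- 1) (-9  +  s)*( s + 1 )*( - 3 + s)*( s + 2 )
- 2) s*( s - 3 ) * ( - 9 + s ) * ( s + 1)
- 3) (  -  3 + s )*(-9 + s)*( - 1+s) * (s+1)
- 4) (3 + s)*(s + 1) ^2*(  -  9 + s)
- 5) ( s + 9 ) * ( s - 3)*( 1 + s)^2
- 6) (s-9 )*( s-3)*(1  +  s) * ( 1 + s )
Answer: 6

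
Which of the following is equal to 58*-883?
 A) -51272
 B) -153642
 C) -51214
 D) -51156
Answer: C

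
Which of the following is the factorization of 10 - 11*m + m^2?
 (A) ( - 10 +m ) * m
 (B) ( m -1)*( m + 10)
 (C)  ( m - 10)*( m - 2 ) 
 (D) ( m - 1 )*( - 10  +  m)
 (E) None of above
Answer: D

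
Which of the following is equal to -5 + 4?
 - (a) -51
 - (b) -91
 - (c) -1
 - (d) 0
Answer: c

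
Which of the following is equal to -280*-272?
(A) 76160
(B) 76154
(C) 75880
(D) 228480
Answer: A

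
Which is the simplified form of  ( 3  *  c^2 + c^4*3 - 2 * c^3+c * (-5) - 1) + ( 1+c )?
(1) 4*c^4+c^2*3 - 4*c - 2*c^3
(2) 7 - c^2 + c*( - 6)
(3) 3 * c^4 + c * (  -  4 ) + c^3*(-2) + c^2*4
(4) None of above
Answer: 4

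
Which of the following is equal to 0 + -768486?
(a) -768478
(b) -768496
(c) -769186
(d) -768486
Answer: d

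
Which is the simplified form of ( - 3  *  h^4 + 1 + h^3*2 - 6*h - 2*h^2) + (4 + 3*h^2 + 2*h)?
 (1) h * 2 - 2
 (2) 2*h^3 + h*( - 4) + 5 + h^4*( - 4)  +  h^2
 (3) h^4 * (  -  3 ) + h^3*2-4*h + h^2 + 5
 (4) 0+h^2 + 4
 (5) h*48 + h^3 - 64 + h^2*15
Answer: 3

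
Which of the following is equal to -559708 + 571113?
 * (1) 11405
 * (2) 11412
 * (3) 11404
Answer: 1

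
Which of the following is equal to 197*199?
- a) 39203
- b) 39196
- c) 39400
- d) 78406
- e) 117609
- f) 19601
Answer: a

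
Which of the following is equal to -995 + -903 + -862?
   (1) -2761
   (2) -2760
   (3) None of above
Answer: 2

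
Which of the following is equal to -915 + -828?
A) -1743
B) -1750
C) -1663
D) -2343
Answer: A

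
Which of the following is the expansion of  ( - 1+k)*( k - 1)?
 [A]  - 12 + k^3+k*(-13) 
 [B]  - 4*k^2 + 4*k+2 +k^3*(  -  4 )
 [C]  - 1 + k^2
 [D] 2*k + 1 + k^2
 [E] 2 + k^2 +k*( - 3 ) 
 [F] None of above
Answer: F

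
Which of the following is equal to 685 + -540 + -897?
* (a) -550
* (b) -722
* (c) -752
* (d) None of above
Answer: c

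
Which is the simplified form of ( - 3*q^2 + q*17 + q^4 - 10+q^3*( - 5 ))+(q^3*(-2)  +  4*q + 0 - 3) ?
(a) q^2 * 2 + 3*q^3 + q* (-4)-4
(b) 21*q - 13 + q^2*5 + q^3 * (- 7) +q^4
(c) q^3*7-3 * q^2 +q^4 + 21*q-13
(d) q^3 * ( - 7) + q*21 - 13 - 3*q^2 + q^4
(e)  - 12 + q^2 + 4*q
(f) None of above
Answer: d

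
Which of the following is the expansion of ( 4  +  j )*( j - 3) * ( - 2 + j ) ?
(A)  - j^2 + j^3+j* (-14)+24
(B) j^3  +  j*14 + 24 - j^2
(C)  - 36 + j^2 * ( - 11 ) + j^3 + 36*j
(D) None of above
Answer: A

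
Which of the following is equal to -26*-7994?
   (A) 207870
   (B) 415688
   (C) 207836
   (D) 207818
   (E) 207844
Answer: E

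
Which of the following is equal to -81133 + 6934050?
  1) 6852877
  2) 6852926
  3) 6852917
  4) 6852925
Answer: 3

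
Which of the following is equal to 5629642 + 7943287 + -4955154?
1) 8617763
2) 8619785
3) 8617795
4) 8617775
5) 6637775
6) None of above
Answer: 4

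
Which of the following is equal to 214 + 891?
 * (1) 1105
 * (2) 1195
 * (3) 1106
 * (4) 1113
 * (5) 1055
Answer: 1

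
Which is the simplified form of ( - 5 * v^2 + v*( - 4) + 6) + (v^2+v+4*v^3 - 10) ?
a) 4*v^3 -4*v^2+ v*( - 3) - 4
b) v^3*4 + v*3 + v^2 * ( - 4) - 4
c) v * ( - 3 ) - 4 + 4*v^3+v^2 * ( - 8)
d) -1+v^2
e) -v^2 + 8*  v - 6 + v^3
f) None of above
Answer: a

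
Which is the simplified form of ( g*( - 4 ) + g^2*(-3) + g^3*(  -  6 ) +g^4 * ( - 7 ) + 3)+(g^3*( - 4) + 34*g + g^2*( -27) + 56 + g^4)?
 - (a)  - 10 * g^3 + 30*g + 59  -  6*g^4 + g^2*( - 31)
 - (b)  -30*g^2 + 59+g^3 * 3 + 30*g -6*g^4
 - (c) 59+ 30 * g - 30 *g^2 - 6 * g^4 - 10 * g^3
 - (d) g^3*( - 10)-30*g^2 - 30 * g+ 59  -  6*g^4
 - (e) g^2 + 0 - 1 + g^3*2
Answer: c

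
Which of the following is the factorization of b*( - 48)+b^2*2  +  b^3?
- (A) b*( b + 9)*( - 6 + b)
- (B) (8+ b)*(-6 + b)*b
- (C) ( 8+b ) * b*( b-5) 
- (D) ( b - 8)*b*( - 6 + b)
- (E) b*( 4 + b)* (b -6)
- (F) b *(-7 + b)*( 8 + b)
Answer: B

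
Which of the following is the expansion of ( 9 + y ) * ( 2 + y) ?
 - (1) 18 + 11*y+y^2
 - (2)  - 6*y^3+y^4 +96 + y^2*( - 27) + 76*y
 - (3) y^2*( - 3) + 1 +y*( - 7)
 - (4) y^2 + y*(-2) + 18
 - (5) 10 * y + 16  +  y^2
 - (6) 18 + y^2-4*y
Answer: 1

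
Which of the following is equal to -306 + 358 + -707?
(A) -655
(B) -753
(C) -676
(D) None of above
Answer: A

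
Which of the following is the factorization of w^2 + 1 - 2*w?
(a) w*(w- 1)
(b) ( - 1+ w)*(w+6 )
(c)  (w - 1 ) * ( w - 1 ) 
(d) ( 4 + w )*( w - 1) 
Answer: c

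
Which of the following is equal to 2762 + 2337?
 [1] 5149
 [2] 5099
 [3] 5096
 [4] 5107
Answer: 2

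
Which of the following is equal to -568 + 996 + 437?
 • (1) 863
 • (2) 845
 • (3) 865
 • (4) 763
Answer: 3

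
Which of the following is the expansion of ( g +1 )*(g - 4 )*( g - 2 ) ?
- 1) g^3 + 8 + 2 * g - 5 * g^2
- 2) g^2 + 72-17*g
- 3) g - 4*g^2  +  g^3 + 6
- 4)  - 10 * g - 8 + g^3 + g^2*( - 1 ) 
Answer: 1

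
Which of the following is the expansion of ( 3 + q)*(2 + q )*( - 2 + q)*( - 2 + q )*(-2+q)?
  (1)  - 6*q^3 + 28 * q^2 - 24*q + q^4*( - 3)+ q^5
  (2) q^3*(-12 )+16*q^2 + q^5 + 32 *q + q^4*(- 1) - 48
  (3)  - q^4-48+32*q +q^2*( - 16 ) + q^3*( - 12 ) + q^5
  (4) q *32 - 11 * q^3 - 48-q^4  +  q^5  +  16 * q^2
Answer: 2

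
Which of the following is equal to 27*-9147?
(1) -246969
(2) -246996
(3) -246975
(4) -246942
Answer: 1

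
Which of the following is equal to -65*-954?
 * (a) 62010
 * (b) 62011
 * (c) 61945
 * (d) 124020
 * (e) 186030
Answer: a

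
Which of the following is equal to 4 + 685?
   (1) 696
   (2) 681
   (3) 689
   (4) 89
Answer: 3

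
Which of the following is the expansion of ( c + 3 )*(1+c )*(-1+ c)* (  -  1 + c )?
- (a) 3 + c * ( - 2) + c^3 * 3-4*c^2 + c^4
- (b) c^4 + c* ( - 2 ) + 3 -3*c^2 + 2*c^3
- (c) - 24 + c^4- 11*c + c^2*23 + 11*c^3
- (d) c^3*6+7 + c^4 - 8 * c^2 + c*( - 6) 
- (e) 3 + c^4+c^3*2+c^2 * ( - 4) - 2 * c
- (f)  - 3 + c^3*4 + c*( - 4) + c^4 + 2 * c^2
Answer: e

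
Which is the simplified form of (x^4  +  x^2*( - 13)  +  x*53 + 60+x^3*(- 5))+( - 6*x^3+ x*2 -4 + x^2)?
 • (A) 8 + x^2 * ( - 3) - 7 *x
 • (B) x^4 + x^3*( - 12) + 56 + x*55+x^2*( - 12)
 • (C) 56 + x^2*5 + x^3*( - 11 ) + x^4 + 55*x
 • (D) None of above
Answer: D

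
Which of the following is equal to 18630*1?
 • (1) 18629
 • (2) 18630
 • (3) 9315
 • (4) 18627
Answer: 2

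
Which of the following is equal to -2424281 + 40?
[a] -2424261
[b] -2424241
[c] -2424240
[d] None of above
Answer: b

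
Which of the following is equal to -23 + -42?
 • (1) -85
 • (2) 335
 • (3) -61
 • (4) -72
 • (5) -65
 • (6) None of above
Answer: 5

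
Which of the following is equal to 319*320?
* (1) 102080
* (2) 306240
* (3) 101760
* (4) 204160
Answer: 1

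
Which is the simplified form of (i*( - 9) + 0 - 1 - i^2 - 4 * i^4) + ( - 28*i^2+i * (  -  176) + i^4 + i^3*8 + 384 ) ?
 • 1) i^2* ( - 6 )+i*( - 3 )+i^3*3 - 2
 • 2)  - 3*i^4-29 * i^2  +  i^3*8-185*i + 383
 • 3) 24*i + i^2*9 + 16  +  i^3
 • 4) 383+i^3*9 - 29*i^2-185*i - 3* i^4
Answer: 2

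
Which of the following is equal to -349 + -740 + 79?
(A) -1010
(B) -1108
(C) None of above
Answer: A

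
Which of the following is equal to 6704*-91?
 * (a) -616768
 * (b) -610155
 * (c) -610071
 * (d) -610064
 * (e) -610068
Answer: d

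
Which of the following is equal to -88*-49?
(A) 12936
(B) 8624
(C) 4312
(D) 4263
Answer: C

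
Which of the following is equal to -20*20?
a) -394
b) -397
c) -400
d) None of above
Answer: c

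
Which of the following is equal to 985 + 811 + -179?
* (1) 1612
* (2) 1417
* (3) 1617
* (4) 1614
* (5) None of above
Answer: 3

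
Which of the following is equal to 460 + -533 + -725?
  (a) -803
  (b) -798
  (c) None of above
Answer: b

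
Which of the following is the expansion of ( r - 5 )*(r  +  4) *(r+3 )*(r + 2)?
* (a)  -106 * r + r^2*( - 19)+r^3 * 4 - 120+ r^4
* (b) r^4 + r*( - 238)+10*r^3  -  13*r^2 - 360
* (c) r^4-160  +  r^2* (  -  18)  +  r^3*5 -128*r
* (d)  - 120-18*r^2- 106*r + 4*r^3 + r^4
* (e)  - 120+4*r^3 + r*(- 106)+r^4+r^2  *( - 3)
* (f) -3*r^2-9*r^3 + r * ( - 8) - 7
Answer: a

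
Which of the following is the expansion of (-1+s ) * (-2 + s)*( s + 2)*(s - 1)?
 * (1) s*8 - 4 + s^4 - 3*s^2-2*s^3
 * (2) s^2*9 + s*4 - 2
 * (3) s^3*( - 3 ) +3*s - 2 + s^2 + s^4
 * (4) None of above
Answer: 1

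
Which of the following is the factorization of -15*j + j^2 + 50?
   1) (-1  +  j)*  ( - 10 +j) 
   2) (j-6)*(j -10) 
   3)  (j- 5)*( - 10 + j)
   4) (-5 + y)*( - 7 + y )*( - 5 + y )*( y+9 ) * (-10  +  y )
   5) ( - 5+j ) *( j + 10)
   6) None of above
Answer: 3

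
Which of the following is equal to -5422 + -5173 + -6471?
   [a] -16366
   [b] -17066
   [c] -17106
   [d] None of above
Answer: b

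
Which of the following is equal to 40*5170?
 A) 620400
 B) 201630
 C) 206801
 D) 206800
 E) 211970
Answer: D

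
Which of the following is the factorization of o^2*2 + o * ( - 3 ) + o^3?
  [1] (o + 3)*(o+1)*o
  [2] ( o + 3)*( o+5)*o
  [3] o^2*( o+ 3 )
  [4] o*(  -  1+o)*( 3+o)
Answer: 4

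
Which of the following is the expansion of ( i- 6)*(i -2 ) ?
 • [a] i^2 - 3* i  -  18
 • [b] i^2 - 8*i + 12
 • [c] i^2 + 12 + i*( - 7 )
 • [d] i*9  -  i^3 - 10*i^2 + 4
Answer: b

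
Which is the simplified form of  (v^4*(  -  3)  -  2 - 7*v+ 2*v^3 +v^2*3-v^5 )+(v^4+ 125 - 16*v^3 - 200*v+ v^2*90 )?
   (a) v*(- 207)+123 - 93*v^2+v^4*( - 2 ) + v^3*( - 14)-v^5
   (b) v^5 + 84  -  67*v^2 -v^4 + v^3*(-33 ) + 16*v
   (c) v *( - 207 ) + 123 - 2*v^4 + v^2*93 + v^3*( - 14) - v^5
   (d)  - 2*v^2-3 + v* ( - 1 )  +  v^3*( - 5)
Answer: c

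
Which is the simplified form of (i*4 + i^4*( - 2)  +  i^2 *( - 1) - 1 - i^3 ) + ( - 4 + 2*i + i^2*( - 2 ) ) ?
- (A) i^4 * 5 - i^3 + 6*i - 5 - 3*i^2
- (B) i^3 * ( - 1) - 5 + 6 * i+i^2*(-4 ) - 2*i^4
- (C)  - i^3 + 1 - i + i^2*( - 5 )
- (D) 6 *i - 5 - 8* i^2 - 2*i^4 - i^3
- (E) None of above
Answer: E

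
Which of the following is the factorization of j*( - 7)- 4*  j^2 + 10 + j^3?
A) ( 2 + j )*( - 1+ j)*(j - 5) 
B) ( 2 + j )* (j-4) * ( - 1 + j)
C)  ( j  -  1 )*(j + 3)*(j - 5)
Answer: A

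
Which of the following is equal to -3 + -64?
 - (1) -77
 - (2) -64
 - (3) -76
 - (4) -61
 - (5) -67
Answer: 5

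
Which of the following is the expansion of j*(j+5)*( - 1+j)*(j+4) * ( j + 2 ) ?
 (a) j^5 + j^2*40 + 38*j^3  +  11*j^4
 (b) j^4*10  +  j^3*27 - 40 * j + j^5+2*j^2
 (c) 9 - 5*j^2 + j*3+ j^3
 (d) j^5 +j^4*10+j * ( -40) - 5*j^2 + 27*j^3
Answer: b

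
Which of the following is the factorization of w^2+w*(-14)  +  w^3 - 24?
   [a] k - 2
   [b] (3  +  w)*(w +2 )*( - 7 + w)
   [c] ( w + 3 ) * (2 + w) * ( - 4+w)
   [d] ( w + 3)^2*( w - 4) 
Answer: c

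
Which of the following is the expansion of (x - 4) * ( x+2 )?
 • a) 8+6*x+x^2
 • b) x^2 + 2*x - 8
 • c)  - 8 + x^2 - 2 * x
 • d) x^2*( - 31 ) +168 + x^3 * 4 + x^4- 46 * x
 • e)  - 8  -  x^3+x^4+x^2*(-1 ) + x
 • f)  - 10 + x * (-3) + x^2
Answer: c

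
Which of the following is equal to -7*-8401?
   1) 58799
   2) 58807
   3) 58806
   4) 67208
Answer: 2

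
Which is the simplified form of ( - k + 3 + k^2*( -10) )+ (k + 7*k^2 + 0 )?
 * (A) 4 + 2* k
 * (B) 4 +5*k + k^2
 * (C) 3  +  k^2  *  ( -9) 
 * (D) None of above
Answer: D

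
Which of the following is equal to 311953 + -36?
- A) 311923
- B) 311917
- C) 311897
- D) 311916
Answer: B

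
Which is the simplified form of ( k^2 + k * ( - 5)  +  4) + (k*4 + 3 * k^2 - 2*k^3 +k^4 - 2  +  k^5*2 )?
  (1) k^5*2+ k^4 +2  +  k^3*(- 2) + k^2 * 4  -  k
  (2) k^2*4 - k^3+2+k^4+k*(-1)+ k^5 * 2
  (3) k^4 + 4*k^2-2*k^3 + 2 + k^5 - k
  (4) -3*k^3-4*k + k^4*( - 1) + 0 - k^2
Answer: 1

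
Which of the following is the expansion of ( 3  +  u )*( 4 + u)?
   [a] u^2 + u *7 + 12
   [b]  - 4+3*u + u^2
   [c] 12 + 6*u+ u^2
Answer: a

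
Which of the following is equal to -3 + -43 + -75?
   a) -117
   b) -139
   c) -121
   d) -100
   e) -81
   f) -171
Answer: c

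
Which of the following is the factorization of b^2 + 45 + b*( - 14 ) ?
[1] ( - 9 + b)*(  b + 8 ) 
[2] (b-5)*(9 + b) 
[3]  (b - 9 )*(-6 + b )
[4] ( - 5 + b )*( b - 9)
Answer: 4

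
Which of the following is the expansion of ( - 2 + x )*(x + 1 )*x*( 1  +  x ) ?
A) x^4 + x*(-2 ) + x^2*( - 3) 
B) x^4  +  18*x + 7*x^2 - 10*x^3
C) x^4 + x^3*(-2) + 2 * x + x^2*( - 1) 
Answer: A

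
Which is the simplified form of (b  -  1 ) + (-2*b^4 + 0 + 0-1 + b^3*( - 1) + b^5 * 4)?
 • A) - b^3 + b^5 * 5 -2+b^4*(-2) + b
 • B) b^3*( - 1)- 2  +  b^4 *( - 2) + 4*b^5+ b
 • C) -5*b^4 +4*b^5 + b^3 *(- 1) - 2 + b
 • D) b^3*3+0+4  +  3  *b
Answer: B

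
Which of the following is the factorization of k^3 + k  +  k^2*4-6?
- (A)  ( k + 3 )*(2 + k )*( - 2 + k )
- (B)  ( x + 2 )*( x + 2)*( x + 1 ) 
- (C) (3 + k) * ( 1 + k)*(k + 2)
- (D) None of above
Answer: D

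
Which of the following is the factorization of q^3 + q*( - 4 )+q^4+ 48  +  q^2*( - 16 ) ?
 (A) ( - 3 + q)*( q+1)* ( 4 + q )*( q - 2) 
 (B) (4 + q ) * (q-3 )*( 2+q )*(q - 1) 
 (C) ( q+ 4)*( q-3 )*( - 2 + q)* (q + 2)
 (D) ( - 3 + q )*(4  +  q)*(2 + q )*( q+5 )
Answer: C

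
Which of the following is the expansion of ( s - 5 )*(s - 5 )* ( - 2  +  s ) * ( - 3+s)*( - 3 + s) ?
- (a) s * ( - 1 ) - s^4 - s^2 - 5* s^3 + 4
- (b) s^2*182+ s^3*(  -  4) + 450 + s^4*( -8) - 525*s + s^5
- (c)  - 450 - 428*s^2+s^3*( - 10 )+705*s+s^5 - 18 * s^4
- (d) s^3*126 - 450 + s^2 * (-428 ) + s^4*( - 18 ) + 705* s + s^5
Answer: d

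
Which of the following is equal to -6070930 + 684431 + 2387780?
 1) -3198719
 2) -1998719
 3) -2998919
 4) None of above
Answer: 4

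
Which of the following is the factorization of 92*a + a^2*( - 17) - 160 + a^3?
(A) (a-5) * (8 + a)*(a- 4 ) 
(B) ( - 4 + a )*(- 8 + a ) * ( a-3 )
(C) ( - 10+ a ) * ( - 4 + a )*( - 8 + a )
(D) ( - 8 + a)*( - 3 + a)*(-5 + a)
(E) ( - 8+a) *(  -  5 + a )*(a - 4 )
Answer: E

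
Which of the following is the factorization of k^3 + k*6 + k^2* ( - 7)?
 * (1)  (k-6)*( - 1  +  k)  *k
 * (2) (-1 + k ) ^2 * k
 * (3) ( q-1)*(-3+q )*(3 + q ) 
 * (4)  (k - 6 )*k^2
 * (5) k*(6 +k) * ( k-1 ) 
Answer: 1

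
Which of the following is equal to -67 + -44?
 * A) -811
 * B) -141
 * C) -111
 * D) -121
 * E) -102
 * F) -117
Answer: C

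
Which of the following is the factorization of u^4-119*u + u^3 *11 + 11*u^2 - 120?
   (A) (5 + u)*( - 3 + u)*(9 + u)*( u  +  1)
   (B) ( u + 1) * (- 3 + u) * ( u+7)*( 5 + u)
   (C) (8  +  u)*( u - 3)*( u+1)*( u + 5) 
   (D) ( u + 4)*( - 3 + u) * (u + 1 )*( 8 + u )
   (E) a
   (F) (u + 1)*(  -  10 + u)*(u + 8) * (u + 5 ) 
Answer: C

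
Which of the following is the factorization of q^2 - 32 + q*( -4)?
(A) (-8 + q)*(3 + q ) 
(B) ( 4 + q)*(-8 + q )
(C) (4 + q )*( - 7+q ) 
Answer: B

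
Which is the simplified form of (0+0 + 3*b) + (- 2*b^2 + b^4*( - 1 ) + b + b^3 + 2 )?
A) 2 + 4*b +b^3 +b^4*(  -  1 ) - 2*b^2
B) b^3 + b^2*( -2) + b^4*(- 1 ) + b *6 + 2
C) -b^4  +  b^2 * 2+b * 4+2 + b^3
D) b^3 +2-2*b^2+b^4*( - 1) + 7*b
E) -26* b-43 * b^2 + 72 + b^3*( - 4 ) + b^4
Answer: A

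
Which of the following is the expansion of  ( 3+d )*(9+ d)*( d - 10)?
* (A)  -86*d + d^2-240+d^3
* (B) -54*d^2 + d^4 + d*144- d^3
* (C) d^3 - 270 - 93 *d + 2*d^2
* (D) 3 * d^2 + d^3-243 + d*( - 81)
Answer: C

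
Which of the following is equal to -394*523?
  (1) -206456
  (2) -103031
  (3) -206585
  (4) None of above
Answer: 4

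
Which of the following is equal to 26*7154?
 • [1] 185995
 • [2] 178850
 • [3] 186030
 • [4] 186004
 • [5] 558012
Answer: 4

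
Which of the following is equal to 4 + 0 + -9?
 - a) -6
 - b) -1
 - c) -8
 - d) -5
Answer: d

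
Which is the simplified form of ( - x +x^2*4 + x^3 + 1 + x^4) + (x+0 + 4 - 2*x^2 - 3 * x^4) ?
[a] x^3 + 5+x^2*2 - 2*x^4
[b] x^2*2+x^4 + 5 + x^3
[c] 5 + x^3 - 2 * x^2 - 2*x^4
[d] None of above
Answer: a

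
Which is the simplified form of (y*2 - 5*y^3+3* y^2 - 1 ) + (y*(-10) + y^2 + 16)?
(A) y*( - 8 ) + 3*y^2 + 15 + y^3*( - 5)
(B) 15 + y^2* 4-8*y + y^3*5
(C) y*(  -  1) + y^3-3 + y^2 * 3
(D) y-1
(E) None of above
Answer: E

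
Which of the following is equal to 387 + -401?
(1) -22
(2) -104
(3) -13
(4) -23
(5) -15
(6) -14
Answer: 6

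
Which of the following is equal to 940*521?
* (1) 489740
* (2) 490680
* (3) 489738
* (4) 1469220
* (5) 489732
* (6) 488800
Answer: 1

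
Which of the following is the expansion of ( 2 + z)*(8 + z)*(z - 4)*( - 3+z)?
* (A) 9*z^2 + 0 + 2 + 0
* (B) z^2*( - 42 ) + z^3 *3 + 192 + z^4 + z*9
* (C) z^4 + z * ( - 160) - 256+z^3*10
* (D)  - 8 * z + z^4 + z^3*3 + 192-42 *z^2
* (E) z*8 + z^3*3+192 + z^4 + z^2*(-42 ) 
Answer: E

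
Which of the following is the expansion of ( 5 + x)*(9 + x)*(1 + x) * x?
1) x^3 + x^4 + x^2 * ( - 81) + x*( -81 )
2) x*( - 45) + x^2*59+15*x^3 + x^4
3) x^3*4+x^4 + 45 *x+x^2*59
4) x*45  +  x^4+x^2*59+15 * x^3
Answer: 4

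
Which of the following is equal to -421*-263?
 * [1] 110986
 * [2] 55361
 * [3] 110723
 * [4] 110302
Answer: 3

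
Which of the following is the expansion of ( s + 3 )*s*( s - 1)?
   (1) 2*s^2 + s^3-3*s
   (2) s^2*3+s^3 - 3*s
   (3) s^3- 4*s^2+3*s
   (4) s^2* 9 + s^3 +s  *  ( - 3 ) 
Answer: 1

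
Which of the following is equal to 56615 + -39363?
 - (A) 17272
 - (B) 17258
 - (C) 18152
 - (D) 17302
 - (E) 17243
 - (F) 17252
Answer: F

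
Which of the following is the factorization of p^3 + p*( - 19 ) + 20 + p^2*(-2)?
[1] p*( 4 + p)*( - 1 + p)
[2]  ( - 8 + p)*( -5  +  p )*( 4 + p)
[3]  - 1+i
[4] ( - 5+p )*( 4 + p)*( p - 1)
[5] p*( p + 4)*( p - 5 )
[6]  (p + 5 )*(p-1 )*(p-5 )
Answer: 4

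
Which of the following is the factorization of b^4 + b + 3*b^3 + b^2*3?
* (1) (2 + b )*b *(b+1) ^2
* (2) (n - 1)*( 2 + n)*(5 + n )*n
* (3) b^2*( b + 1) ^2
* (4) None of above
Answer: 4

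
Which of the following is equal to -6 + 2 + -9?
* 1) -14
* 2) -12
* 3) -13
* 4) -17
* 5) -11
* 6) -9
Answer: 3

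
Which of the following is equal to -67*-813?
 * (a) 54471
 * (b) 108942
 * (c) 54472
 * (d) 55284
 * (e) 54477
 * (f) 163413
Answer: a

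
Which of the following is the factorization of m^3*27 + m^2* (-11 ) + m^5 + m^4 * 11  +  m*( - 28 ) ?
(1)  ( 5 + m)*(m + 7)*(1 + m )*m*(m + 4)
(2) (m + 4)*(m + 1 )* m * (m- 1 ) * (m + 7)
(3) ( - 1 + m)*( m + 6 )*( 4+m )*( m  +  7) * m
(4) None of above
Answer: 2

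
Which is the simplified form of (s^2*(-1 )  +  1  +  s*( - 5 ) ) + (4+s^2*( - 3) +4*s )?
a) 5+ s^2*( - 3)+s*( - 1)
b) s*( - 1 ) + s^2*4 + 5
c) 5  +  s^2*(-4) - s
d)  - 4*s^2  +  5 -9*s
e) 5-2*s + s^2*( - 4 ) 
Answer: c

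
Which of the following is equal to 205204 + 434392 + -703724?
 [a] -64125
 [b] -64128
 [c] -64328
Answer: b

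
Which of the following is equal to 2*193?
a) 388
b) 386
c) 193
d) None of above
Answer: b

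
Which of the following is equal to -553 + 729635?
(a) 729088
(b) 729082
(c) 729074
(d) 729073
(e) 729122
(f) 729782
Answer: b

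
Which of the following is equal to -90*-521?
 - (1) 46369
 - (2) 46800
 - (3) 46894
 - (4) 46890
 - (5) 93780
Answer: 4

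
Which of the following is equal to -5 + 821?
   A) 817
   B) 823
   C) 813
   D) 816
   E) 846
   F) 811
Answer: D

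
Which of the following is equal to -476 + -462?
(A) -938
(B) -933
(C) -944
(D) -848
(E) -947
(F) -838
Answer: A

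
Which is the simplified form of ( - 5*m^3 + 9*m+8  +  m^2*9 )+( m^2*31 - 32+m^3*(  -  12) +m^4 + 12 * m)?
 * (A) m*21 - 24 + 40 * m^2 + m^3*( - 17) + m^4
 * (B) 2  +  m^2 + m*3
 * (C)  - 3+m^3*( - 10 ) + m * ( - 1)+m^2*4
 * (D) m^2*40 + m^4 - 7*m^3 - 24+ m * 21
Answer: A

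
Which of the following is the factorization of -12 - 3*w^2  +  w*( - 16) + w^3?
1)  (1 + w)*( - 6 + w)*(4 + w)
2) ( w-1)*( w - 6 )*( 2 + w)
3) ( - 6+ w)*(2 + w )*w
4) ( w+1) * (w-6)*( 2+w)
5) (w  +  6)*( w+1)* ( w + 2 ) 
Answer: 4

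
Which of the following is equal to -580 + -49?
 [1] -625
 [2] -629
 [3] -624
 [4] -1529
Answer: 2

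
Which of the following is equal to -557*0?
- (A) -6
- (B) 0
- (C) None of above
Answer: B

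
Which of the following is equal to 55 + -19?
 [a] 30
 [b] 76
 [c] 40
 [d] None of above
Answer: d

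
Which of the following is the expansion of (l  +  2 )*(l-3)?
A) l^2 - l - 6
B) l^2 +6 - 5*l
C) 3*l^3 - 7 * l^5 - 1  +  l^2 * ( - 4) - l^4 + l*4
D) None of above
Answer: A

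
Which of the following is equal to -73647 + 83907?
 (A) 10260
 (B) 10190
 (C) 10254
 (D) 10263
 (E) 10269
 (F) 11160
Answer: A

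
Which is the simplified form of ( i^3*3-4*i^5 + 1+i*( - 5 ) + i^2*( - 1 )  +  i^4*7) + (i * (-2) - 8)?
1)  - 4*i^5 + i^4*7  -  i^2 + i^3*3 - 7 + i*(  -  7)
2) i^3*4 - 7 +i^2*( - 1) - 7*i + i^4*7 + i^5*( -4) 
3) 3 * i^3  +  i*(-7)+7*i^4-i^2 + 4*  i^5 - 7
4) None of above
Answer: 1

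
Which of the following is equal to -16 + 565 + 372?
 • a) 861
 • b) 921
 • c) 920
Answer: b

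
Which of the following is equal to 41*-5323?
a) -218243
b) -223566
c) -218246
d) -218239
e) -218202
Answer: a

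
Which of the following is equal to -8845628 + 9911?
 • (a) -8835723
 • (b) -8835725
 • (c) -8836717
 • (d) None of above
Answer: d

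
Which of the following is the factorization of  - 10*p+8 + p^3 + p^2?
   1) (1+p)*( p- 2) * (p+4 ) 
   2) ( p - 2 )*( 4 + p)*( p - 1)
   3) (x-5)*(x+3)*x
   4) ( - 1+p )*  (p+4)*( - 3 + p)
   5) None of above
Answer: 2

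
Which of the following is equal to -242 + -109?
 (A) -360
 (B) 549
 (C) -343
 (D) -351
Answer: D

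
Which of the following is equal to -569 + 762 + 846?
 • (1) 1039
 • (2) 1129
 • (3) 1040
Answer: 1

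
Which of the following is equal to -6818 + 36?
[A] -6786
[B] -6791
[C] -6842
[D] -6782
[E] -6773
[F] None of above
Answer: D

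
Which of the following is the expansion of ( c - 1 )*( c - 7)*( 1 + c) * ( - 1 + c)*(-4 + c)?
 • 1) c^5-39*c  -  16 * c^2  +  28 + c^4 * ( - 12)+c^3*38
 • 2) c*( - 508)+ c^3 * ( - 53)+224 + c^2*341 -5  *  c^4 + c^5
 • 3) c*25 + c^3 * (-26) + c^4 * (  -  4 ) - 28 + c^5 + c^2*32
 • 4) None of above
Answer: 1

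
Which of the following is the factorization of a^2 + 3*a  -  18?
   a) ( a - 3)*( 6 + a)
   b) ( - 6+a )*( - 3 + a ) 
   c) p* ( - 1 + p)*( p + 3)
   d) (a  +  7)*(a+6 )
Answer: a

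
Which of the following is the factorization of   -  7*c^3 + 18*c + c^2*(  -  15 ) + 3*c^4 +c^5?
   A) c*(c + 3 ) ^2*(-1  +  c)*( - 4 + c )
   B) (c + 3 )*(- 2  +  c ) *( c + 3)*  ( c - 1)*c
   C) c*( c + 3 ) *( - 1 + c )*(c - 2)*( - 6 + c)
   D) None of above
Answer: B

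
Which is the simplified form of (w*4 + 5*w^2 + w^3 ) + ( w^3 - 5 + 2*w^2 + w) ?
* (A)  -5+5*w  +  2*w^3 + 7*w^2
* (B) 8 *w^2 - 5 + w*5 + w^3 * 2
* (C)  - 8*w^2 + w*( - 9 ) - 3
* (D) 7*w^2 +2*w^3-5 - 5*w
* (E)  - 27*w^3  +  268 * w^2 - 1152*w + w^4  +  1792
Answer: A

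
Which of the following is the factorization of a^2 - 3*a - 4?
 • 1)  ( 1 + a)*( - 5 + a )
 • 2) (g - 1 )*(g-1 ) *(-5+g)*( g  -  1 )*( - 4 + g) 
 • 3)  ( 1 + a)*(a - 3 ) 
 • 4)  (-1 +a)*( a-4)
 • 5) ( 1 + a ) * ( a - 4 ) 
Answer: 5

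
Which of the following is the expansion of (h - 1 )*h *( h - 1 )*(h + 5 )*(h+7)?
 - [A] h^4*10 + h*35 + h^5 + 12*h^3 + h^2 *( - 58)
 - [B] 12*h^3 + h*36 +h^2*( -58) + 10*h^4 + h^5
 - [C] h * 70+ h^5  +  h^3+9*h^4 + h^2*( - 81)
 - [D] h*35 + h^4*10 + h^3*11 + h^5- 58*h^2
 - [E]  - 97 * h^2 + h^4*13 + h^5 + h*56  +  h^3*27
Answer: A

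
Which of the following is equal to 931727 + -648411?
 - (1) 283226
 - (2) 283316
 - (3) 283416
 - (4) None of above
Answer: 2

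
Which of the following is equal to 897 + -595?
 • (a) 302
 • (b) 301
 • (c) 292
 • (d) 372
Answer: a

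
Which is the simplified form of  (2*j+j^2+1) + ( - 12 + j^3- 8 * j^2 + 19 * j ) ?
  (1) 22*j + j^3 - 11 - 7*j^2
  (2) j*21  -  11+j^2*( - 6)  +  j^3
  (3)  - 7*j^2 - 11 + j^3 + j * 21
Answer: 3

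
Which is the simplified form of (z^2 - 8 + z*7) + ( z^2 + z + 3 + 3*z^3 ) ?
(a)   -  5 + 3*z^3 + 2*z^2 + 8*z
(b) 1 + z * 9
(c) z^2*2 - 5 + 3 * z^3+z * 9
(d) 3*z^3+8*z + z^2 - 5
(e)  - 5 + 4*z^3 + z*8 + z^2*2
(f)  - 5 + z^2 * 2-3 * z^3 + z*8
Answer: a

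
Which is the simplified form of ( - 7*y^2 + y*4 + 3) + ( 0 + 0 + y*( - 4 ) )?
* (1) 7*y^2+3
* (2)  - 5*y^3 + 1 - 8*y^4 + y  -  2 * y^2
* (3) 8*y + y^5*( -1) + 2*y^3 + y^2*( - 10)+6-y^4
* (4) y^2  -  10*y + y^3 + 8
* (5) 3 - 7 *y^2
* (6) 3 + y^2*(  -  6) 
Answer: 5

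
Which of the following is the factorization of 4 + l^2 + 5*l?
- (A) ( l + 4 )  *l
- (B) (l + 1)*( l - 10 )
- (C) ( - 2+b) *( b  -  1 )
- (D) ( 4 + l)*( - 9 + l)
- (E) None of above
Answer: E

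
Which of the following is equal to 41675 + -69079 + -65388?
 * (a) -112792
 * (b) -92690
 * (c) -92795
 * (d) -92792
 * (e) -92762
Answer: d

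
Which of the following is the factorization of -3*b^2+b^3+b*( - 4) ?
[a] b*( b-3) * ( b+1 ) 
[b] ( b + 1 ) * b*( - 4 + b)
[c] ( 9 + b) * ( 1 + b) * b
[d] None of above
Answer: b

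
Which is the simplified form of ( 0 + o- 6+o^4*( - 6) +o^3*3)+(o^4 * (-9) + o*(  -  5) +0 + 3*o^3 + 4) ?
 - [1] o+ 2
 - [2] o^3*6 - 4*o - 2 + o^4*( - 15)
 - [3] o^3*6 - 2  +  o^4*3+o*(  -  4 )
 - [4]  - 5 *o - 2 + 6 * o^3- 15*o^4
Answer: 2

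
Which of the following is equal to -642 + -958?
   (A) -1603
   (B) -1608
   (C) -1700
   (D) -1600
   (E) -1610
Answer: D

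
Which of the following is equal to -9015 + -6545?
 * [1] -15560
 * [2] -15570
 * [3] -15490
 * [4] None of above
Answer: 1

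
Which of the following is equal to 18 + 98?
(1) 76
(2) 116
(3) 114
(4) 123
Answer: 2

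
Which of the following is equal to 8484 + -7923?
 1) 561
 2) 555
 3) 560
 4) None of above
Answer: 1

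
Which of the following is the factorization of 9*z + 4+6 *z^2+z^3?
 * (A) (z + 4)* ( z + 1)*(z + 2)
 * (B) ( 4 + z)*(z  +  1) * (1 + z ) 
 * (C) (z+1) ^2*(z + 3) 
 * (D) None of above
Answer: B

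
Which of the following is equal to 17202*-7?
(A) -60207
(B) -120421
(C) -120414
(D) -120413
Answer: C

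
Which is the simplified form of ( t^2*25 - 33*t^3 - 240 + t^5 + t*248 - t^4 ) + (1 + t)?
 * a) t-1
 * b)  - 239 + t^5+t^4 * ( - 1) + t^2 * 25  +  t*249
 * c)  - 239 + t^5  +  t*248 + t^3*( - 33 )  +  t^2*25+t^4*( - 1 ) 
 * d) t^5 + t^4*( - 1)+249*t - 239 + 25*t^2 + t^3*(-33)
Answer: d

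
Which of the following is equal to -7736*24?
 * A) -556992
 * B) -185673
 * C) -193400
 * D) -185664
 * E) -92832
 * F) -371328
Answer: D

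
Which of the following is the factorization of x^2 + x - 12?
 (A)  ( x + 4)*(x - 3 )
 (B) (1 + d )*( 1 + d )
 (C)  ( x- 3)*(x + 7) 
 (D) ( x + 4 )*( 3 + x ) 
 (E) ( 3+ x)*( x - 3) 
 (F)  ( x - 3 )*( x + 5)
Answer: A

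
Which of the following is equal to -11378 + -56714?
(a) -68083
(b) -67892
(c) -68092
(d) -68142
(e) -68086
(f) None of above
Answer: c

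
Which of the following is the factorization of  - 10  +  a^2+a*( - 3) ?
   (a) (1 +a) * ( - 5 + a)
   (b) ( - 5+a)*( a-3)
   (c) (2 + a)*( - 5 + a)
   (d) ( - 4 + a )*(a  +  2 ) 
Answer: c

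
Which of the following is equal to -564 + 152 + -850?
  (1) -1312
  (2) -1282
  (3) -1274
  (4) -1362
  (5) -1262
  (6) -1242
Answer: 5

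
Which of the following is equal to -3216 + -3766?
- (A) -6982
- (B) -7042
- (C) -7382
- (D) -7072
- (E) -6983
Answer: A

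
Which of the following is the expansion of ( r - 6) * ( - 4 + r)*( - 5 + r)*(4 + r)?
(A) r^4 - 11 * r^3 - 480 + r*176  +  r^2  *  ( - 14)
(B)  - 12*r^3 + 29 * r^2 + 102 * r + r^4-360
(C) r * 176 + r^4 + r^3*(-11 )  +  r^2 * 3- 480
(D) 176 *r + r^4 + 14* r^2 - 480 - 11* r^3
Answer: D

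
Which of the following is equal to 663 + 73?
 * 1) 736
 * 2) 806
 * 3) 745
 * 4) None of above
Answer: 1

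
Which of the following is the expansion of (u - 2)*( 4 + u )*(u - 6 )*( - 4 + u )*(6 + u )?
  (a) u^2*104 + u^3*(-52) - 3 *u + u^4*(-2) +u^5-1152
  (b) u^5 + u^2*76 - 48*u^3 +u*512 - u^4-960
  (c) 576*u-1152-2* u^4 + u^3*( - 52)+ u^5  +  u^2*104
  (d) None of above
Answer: c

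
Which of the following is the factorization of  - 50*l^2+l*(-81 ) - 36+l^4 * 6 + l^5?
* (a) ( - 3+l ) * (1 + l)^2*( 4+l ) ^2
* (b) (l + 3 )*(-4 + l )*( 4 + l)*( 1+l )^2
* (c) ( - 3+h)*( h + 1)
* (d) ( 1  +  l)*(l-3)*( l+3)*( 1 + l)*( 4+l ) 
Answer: d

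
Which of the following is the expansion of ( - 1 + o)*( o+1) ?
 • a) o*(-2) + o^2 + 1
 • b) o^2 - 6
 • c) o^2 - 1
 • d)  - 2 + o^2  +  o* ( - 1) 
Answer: c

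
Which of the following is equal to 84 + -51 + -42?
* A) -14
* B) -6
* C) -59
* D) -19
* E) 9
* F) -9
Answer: F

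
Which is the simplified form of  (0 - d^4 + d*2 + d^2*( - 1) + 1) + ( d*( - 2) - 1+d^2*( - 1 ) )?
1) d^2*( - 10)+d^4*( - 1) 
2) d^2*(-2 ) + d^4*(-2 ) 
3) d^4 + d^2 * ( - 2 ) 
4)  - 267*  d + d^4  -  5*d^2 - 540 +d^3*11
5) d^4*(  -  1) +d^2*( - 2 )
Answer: 5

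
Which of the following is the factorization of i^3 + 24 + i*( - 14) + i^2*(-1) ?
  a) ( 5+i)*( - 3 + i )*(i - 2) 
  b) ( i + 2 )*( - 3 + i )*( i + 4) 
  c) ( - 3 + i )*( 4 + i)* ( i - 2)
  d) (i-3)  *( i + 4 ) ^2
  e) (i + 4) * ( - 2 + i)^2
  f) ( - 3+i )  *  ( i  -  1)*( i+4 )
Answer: c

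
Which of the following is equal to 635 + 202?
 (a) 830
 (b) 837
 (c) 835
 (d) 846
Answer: b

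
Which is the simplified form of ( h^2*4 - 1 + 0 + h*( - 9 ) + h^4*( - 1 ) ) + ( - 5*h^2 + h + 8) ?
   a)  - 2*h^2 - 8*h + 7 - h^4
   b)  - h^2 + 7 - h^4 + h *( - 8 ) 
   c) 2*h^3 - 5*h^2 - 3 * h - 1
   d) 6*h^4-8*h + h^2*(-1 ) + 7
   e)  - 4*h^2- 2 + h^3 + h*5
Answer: b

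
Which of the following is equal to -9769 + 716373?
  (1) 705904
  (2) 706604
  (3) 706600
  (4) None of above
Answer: 2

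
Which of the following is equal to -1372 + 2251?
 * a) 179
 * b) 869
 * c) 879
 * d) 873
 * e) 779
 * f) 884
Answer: c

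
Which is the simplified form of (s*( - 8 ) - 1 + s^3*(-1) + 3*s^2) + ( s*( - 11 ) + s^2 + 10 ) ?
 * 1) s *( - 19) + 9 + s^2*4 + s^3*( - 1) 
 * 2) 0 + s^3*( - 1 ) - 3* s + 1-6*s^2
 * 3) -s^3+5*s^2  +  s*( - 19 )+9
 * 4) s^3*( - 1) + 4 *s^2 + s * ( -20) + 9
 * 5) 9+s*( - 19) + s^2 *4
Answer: 1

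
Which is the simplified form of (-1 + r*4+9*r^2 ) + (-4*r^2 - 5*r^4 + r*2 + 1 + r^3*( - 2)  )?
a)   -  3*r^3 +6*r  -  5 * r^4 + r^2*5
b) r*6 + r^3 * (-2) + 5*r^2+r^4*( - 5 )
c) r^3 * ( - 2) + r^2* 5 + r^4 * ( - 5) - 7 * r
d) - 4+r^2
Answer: b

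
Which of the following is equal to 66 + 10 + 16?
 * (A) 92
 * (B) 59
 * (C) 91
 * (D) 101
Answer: A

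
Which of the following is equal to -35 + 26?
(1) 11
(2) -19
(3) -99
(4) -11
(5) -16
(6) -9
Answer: 6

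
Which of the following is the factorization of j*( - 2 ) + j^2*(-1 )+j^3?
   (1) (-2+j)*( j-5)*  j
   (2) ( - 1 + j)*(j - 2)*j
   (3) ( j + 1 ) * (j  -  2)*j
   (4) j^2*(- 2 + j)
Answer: 3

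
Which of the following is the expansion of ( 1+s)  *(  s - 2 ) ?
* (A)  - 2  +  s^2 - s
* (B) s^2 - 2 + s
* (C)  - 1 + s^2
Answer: A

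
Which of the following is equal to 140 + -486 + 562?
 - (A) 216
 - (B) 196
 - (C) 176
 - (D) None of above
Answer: A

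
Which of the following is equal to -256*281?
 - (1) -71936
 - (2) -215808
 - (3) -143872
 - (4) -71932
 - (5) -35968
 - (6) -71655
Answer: 1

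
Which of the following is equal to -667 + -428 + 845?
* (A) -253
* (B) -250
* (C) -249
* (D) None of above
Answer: B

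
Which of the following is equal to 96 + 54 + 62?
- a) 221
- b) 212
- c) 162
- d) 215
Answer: b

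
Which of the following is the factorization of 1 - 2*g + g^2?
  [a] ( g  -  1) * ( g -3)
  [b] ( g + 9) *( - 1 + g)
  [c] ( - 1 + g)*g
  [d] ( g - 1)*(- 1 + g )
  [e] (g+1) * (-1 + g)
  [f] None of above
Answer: d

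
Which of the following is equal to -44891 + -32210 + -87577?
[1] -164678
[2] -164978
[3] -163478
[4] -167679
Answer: 1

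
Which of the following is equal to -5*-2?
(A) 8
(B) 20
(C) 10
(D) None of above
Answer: C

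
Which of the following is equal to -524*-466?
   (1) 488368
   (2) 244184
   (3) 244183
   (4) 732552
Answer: 2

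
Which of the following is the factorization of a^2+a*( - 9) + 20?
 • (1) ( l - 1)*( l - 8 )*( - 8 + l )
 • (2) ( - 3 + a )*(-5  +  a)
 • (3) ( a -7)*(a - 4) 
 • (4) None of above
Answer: 4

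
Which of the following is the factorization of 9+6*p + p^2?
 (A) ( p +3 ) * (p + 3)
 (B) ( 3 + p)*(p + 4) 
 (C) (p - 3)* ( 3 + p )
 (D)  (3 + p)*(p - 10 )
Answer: A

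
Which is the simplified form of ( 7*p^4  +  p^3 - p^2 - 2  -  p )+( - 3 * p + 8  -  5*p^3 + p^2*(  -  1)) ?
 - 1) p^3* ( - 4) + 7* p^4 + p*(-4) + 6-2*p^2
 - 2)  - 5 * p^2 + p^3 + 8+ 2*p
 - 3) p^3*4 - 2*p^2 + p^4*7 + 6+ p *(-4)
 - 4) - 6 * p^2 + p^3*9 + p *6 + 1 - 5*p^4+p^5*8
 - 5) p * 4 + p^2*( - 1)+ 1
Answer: 1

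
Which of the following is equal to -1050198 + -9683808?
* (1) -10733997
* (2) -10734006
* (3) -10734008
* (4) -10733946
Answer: 2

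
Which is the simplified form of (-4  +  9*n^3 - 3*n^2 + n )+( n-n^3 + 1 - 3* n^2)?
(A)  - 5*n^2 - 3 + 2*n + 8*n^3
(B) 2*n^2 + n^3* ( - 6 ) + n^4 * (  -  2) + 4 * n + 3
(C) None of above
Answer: C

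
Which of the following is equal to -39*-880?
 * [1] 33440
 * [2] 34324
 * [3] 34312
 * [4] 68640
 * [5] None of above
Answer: 5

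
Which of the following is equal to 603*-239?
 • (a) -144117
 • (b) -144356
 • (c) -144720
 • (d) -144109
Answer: a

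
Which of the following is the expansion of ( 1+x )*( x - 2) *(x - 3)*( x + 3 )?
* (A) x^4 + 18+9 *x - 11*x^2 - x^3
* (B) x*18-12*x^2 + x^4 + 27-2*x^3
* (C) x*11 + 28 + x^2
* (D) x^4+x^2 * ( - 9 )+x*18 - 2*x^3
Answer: A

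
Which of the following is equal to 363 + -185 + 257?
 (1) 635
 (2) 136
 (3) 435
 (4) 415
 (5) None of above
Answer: 3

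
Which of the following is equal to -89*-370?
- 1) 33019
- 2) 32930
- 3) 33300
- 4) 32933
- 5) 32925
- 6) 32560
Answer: 2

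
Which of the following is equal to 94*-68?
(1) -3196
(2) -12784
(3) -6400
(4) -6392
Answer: 4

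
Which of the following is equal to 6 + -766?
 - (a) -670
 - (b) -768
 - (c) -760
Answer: c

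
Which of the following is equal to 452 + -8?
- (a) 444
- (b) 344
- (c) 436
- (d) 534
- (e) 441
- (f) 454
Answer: a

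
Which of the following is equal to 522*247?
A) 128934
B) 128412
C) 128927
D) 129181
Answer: A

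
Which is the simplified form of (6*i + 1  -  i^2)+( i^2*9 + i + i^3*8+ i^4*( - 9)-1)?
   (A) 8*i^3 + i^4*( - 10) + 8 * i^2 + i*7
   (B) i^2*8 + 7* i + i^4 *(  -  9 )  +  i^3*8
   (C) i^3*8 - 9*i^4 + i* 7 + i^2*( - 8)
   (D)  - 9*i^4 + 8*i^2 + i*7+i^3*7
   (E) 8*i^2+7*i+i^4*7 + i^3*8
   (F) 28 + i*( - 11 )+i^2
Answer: B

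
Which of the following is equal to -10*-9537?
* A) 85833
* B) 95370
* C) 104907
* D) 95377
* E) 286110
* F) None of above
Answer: B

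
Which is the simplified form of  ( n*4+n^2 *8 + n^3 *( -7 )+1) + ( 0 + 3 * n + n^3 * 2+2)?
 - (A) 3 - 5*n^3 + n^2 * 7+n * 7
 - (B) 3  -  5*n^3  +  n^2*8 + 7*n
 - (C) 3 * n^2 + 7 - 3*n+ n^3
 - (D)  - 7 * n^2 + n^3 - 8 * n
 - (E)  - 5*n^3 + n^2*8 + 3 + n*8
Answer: B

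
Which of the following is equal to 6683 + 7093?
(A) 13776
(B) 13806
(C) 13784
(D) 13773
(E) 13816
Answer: A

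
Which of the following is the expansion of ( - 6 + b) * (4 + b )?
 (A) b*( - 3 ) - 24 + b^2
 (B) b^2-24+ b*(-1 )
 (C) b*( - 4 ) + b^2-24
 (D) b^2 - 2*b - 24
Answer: D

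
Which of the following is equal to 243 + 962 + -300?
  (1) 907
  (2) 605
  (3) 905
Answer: 3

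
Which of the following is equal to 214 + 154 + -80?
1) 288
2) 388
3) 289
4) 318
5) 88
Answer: 1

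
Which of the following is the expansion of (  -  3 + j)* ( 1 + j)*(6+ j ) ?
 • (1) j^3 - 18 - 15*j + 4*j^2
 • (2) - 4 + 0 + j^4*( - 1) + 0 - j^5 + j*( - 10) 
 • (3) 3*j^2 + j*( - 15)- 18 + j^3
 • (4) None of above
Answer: 1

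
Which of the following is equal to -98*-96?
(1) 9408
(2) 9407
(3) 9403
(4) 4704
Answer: 1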